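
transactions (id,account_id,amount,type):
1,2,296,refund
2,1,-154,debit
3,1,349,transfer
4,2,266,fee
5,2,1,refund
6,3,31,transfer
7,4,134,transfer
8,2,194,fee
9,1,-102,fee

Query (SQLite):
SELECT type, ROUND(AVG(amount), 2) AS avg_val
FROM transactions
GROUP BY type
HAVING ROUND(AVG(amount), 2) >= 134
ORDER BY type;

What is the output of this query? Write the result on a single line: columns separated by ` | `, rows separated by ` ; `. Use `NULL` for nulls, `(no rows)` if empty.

Partition transactions by type; compute ROUND(AVG(amount), 2) within each group.
HAVING: keep groups where ROUND(AVG(amount), 2) >= 134.
  debit: ids {2} → ROUND(AVG(amount), 2)=-154
  fee: ids {4, 8, 9} → ROUND(AVG(amount), 2)=119.33
  refund: ids {1, 5} → ROUND(AVG(amount), 2)=148.5
  transfer: ids {3, 6, 7} → ROUND(AVG(amount), 2)=171.33

refund | 148.5 ; transfer | 171.33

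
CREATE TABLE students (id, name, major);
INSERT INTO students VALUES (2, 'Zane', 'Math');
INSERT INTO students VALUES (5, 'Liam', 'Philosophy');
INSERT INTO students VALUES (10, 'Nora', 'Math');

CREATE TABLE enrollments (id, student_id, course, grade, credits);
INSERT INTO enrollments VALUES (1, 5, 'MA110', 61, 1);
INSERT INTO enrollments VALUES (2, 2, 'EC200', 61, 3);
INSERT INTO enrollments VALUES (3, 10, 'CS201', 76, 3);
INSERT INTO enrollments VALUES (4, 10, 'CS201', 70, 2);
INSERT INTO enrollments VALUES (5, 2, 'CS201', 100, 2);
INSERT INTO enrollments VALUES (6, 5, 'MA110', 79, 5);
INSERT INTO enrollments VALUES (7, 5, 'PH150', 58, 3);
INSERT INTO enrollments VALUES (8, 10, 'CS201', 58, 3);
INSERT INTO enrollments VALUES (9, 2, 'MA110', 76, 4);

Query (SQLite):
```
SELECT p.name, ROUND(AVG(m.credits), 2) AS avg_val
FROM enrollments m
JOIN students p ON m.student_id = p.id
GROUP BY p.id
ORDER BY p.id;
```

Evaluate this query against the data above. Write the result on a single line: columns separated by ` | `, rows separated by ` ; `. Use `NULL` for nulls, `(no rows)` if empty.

Join each enrollments row to its students via student_id.
Group joined rows by students.id; compute ROUND(AVG(m.credits), 2) per group.
  2: ids {2, 5, 9} → ROUND(AVG(m.credits), 2)=3
  5: ids {1, 6, 7} → ROUND(AVG(m.credits), 2)=3
  10: ids {3, 4, 8} → ROUND(AVG(m.credits), 2)=2.67

Zane | 3 ; Liam | 3 ; Nora | 2.67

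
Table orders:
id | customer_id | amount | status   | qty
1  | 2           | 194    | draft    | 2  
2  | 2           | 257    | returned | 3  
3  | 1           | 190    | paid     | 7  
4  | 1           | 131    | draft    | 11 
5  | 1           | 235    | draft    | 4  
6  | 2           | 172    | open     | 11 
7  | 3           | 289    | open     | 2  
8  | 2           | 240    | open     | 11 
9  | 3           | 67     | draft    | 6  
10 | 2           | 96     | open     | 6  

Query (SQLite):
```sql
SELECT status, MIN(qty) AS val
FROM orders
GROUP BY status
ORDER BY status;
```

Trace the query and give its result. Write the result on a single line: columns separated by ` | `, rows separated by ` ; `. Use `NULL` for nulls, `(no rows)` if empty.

draft | 2 ; open | 2 ; paid | 7 ; returned | 3

Partition orders by status; compute MIN(qty) within each group.
  draft: ids {1, 4, 5, 9} → MIN(qty)=2
  open: ids {6, 7, 8, 10} → MIN(qty)=2
  paid: ids {3} → MIN(qty)=7
  returned: ids {2} → MIN(qty)=3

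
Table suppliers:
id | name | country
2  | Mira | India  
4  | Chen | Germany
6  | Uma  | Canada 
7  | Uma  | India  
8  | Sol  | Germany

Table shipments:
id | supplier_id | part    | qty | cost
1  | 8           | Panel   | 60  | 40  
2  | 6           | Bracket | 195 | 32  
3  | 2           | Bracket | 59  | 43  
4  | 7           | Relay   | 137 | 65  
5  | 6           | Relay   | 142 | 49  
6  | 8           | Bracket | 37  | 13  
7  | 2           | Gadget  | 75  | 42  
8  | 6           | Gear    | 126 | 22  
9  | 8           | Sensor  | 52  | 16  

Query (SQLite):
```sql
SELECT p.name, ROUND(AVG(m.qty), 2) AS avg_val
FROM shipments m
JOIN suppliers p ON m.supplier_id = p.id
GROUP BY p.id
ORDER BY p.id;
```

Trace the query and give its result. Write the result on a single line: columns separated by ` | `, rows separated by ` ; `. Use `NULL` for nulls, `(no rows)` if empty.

Join each shipments row to its suppliers via supplier_id.
Group joined rows by suppliers.id; compute ROUND(AVG(m.qty), 2) per group.
  2: ids {3, 7} → ROUND(AVG(m.qty), 2)=67
  6: ids {2, 5, 8} → ROUND(AVG(m.qty), 2)=154.33
  7: ids {4} → ROUND(AVG(m.qty), 2)=137
  8: ids {1, 6, 9} → ROUND(AVG(m.qty), 2)=49.67

Mira | 67 ; Uma | 154.33 ; Uma | 137 ; Sol | 49.67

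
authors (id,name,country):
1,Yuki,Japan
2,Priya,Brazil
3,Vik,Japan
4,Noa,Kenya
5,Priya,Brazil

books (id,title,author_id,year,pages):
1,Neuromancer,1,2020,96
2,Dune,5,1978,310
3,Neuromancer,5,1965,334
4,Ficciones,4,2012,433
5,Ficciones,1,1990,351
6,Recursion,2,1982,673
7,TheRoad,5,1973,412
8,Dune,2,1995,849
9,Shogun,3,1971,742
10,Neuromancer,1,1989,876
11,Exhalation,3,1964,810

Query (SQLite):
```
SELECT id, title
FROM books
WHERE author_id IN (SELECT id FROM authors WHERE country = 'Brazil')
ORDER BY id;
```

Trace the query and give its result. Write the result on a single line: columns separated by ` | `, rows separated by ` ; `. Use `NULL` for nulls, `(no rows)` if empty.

Inner query: authors.id where country = 'Brazil'.
Outer: keep books rows whose author_id is in that set.
Inner query → {2, 5}

2 | Dune ; 3 | Neuromancer ; 6 | Recursion ; 7 | TheRoad ; 8 | Dune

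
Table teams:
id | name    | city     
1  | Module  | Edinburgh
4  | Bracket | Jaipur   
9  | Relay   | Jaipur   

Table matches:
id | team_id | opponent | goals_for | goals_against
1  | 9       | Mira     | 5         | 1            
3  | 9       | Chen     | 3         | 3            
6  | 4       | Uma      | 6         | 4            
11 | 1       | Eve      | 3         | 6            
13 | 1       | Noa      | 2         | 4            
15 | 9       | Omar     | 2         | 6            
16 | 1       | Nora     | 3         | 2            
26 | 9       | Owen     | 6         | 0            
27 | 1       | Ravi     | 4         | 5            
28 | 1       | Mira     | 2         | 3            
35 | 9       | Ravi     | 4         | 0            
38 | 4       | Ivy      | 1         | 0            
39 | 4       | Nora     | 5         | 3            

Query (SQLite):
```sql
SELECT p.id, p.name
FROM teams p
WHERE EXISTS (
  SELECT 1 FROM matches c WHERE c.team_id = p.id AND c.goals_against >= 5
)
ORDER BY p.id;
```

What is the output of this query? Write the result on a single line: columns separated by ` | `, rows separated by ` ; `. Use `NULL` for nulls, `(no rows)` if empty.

For each teams row, check whether any matches with matching team_id has goals_against >= 5.
Keep rows where that is true.

1 | Module ; 9 | Relay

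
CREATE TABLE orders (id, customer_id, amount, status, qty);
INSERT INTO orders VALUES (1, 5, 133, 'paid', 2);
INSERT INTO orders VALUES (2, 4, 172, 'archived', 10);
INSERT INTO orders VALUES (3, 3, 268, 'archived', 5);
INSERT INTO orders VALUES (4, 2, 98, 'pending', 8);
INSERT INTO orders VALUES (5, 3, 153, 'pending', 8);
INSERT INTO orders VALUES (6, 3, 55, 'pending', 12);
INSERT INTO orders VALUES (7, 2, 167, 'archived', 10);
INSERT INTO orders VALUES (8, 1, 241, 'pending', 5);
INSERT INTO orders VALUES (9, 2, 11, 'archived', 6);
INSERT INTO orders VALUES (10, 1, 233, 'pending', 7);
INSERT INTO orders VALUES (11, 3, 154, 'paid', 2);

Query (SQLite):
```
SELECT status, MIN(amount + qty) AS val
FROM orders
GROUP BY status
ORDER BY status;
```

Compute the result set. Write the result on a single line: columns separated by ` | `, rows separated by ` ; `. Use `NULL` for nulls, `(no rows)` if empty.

archived | 17 ; paid | 135 ; pending | 67

For each row compute amount + qty.
Group by status; take MIN of the expression per group.
  archived: ids {2, 3, 7, 9} → MIN(amount + qty)=17
  paid: ids {1, 11} → MIN(amount + qty)=135
  pending: ids {4, 5, 6, 8, 10} → MIN(amount + qty)=67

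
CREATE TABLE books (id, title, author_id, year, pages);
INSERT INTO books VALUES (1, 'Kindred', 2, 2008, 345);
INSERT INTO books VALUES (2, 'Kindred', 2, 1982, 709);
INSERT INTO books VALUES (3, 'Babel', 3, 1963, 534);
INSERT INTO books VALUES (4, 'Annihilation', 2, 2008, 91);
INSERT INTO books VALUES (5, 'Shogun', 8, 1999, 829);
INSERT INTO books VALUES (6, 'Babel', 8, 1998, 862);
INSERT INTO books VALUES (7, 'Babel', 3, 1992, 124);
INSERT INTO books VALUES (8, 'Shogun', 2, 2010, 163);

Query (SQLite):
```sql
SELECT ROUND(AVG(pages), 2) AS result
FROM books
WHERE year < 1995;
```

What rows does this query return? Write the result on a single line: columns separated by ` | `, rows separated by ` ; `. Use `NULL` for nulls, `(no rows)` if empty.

455.67

Rows where year < 1995 → pages values: [709, 534, 124].
AVG = 1367 / 3 (rounded to 2 dp).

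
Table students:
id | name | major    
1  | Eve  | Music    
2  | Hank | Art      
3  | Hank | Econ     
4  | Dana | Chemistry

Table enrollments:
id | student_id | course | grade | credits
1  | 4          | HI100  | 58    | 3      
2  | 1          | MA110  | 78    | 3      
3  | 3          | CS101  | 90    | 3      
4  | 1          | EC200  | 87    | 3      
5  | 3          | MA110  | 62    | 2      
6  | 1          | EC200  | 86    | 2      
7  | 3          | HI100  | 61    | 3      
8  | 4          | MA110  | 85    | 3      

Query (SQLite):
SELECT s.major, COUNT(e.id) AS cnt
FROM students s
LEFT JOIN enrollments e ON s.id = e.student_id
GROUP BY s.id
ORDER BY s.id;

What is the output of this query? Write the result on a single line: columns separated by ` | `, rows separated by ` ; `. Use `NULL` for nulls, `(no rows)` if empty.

LEFT JOIN keeps every students row; unmatched ones get NULL for enrollments columns.
Group by students.id and compute COUNT(e.id). COUNT(col) of an all-NULL group is 0.
  1: ids {2, 4, 6} → COUNT(e.id)=3
  2: ids {—} → COUNT(e.id)=0
  3: ids {3, 5, 7} → COUNT(e.id)=3
  4: ids {1, 8} → COUNT(e.id)=2

Music | 3 ; Art | 0 ; Econ | 3 ; Chemistry | 2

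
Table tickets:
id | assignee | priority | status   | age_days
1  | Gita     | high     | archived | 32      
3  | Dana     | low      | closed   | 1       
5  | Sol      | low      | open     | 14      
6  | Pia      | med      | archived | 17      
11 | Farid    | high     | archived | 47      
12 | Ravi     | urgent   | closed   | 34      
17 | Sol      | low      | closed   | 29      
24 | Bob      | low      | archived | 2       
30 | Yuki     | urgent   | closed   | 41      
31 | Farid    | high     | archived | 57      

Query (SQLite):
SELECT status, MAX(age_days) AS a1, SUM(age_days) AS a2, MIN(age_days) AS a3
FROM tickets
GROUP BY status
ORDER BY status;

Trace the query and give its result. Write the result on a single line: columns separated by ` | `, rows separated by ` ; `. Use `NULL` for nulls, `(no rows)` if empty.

archived | 57 | 155 | 2 ; closed | 41 | 105 | 1 ; open | 14 | 14 | 14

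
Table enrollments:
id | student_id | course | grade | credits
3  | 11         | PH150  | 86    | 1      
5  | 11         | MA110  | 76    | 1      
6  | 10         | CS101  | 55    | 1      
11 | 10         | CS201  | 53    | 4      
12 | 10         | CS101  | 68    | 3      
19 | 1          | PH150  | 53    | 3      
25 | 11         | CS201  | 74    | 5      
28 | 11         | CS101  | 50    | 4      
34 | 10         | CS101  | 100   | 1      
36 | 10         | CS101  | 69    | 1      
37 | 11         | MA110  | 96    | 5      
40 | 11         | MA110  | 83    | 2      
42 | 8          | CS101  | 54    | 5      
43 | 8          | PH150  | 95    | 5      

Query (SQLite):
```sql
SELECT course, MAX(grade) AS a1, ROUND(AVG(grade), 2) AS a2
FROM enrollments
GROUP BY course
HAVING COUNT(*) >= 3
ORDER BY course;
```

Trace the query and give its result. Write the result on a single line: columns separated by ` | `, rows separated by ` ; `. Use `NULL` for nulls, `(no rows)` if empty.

Group enrollments by course.
Per group compute: MAX(grade), ROUND(AVG(grade), 2).
HAVING: drop groups with fewer than 3 rows.
  CS101: ids {6, 12, 28, 34, 36, 42} → MAX(grade)=100, ROUND(AVG(grade), 2)=66
  CS201: ids {11, 25} → MAX(grade)=74, ROUND(AVG(grade), 2)=63.5
  MA110: ids {5, 37, 40} → MAX(grade)=96, ROUND(AVG(grade), 2)=85
  PH150: ids {3, 19, 43} → MAX(grade)=95, ROUND(AVG(grade), 2)=78

CS101 | 100 | 66 ; MA110 | 96 | 85 ; PH150 | 95 | 78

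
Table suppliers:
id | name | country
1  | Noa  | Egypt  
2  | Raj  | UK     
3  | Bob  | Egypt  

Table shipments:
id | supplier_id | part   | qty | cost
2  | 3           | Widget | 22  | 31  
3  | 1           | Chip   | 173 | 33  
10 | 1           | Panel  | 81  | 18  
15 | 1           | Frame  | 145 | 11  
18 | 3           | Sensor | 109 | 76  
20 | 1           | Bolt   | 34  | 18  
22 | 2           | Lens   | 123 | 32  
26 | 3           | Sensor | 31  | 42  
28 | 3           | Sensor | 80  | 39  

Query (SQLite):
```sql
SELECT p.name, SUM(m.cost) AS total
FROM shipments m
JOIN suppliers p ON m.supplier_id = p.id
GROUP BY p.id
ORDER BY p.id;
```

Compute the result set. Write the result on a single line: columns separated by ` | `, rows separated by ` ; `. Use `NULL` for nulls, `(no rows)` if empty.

Join each shipments row to its suppliers via supplier_id.
Group joined rows by suppliers.id; compute SUM(m.cost) per group.
  1: ids {3, 10, 15, 20} → SUM(m.cost)=80
  2: ids {22} → SUM(m.cost)=32
  3: ids {2, 18, 26, 28} → SUM(m.cost)=188

Noa | 80 ; Raj | 32 ; Bob | 188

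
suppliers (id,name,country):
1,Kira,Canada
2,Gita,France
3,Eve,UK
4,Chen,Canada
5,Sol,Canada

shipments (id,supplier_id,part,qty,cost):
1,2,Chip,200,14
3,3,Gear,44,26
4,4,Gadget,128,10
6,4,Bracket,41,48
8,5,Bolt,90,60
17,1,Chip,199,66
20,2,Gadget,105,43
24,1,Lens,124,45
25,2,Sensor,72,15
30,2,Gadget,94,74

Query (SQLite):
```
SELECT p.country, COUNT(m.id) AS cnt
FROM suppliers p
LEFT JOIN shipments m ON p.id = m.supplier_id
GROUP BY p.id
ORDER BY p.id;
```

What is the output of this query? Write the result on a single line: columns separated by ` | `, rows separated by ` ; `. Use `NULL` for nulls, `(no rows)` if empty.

Canada | 2 ; France | 4 ; UK | 1 ; Canada | 2 ; Canada | 1

LEFT JOIN keeps every suppliers row; unmatched ones get NULL for shipments columns.
Group by suppliers.id and compute COUNT(m.id). COUNT(col) of an all-NULL group is 0.
  1: ids {17, 24} → COUNT(m.id)=2
  2: ids {1, 20, 25, 30} → COUNT(m.id)=4
  3: ids {3} → COUNT(m.id)=1
  4: ids {4, 6} → COUNT(m.id)=2
  5: ids {8} → COUNT(m.id)=1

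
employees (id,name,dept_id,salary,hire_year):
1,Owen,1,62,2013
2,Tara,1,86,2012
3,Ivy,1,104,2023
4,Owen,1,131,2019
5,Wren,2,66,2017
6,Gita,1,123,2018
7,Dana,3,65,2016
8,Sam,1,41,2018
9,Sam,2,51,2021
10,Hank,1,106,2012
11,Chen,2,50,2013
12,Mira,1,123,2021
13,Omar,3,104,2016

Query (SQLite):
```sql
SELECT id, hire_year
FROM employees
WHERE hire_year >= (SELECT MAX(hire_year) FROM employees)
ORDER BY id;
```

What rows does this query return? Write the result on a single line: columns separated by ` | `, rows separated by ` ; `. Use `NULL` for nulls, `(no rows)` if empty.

3 | 2023

Scalar subquery: MAX(hire_year) over all employees rows = 2023.
Keep rows where hire_year >= that value.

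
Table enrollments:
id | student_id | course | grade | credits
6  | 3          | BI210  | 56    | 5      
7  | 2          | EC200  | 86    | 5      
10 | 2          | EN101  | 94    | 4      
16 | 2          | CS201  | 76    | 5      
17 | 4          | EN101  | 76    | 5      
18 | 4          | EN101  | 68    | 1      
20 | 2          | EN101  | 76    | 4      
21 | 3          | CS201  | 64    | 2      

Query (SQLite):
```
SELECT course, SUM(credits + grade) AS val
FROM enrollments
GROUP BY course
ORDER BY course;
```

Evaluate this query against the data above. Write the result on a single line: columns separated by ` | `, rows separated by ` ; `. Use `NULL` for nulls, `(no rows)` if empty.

BI210 | 61 ; CS201 | 147 ; EC200 | 91 ; EN101 | 328

For each row compute credits + grade.
Group by course; take SUM of the expression per group.
  BI210: ids {6} → SUM(credits + grade)=61
  CS201: ids {16, 21} → SUM(credits + grade)=147
  EC200: ids {7} → SUM(credits + grade)=91
  EN101: ids {10, 17, 18, 20} → SUM(credits + grade)=328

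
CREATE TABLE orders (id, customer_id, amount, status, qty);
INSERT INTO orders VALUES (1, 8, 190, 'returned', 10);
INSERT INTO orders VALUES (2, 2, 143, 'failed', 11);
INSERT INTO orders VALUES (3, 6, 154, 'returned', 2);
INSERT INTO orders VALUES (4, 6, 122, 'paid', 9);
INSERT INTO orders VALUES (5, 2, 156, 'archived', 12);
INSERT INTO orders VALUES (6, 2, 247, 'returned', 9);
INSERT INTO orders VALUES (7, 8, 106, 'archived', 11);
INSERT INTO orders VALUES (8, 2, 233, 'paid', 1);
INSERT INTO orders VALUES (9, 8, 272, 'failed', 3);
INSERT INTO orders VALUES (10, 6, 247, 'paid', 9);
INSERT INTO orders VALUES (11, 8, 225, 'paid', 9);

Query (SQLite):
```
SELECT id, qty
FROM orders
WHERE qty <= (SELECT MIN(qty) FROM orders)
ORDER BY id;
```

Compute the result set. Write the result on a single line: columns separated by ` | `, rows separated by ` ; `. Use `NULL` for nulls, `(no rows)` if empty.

8 | 1

Scalar subquery: MIN(qty) over all orders rows = 1.
Keep rows where qty <= that value.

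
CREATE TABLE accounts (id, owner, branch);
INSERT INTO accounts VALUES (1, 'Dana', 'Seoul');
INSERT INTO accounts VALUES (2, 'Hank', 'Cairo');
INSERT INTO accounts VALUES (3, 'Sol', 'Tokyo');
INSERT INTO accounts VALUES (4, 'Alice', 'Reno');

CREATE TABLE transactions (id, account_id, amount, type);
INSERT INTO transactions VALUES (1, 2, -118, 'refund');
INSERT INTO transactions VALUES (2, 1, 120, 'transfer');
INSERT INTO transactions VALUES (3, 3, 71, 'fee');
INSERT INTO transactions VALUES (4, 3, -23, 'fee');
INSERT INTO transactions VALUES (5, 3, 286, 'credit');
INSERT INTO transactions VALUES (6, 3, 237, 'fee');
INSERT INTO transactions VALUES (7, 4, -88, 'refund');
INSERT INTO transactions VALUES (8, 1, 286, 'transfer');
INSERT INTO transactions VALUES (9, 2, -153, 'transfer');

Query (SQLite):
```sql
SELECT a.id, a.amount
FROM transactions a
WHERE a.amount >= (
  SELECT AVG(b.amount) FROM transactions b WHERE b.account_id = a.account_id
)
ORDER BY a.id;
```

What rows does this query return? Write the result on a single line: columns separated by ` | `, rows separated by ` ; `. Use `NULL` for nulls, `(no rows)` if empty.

For each transactions row a, compute AVG(amount) over rows sharing a.account_id.
Keep row a if a.amount >= that per-group AVG.
  account_id=1: AVG(amount) = 203.0
  account_id=2: AVG(amount) = -135.5
  account_id=3: AVG(amount) = 142.75
  account_id=4: AVG(amount) = -88.0

1 | -118 ; 5 | 286 ; 6 | 237 ; 7 | -88 ; 8 | 286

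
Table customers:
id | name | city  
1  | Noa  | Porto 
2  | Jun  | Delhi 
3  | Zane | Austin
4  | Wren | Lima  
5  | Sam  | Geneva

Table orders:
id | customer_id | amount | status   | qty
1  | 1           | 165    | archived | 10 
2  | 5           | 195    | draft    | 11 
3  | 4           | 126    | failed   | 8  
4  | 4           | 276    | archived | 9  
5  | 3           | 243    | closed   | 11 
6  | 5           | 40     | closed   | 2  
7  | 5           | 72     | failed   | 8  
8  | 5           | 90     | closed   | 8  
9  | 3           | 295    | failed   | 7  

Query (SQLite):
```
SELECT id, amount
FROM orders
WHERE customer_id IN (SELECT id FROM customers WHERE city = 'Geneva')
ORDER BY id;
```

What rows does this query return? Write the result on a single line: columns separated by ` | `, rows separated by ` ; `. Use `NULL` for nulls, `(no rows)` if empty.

Inner query: customers.id where city = 'Geneva'.
Outer: keep orders rows whose customer_id is in that set.
Inner query → {5}

2 | 195 ; 6 | 40 ; 7 | 72 ; 8 | 90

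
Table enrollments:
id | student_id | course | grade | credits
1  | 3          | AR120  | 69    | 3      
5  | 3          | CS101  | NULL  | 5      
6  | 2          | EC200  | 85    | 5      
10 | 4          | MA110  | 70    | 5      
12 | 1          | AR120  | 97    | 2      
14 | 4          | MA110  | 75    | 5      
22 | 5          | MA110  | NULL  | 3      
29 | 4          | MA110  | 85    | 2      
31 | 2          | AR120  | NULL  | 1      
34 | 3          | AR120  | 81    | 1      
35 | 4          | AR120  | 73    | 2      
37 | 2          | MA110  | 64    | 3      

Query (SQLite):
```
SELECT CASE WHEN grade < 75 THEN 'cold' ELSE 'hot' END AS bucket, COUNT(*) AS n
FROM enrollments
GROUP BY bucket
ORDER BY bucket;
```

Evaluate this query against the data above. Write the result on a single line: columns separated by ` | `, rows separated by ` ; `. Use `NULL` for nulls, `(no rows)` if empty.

cold | 4 ; hot | 8

Bucket rows by grade < 75 → 'cold' else 'hot'; count each bucket.
NULL < 75 is unknown, so NULL grade falls into ELSE → 'hot'.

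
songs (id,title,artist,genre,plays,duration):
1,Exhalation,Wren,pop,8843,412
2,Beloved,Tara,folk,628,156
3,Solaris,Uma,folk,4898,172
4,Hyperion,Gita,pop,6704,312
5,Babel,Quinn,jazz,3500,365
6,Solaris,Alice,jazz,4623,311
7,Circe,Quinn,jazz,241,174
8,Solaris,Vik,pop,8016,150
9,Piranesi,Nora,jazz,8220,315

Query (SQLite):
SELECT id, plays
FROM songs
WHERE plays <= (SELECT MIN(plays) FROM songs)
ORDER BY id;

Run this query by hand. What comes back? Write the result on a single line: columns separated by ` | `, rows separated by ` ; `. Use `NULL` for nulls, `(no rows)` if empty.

7 | 241

Scalar subquery: MIN(plays) over all songs rows = 241.
Keep rows where plays <= that value.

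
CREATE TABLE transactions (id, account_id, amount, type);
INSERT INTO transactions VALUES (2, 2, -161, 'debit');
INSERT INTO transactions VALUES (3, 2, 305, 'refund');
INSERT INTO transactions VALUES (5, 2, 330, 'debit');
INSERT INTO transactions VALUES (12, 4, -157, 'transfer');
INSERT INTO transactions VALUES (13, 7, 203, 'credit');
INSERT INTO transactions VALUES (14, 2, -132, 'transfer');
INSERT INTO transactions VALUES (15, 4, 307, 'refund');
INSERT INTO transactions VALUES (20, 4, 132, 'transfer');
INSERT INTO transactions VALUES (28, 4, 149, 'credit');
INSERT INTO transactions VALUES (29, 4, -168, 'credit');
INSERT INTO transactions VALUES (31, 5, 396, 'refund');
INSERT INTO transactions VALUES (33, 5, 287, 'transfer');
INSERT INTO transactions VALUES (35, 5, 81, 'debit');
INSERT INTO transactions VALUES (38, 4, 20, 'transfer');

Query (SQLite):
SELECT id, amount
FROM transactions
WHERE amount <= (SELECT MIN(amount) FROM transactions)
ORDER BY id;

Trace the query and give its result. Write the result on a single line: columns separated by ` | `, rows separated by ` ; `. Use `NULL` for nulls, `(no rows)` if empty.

Scalar subquery: MIN(amount) over all transactions rows = -168.
Keep rows where amount <= that value.

29 | -168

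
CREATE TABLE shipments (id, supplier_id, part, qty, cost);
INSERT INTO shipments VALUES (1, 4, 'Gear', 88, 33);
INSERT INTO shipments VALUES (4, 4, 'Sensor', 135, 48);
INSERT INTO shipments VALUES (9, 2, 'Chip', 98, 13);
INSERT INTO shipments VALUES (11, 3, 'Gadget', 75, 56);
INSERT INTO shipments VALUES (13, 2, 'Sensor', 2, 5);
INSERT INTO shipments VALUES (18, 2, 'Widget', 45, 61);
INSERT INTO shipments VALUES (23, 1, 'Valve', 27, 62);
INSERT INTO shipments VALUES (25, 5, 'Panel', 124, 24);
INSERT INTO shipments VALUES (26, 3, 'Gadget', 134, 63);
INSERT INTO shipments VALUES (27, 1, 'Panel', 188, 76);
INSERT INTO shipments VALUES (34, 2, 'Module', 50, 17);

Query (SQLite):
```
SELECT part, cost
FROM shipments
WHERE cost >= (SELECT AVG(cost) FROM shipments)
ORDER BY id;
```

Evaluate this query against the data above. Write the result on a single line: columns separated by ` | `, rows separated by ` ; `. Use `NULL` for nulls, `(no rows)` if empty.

Sensor | 48 ; Gadget | 56 ; Widget | 61 ; Valve | 62 ; Gadget | 63 ; Panel | 76

Scalar subquery: AVG(cost) over all shipments rows = 41.636364 (≈; comparison uses full precision).
Keep rows where cost >= that value.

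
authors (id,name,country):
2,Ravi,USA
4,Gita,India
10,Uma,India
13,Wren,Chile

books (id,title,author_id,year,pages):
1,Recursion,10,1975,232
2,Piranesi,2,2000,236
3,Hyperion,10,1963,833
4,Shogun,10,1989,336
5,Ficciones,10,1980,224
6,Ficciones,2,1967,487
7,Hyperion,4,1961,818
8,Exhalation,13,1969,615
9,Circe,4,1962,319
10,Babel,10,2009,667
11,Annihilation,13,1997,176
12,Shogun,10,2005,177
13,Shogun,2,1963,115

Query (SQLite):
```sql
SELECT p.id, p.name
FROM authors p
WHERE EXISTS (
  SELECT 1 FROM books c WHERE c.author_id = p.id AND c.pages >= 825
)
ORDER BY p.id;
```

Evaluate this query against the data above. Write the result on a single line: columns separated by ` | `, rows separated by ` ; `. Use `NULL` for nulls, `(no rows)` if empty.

10 | Uma

For each authors row, check whether any books with matching author_id has pages >= 825.
Keep rows where that is true.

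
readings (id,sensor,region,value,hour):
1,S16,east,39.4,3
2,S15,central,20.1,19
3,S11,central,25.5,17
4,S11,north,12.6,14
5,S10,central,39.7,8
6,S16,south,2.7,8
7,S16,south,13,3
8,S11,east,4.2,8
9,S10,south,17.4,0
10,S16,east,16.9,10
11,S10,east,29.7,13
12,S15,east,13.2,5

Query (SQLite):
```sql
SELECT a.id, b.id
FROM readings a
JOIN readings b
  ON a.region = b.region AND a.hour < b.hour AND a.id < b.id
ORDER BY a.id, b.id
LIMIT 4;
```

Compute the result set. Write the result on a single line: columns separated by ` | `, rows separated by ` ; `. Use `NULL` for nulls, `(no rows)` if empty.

Pairs (a,b) with same region, a.hour < b.hour, a.id < b.id.
region groups: central:{2,3,5} east:{1,8,10,11,12} north:{4} south:{6,7,9}
Ordered by (a.id, b.id); first 4.

1 | 8 ; 1 | 10 ; 1 | 11 ; 1 | 12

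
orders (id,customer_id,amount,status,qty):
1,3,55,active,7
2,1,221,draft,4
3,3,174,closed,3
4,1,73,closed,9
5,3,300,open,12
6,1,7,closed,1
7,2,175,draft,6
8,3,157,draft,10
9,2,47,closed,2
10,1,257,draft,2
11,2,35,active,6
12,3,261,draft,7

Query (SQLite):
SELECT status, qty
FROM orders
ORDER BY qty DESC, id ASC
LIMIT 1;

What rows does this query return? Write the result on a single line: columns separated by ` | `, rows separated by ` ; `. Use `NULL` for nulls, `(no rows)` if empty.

open | 12

Sort by qty desc, tiebreak id asc: (12, id=5), (10, id=8), (9, id=4), (7, id=1) …. Take first 1.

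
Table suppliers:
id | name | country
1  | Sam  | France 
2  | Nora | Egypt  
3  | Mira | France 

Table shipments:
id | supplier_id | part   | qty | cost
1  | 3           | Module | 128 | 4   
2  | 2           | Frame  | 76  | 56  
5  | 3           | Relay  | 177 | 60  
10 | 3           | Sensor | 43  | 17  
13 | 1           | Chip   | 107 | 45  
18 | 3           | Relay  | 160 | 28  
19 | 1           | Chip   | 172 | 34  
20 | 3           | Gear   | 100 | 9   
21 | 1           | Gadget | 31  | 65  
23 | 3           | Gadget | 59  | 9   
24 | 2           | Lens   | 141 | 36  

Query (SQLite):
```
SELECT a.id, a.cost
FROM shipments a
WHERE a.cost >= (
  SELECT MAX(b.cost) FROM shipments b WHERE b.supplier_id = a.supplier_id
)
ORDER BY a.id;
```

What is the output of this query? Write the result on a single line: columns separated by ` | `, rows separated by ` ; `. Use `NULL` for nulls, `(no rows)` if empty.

2 | 56 ; 5 | 60 ; 21 | 65

For each shipments row a, compute MAX(cost) over rows sharing a.supplier_id.
Keep row a if a.cost >= that per-group MAX.
  supplier_id=1: MAX(cost) = 65
  supplier_id=2: MAX(cost) = 56
  supplier_id=3: MAX(cost) = 60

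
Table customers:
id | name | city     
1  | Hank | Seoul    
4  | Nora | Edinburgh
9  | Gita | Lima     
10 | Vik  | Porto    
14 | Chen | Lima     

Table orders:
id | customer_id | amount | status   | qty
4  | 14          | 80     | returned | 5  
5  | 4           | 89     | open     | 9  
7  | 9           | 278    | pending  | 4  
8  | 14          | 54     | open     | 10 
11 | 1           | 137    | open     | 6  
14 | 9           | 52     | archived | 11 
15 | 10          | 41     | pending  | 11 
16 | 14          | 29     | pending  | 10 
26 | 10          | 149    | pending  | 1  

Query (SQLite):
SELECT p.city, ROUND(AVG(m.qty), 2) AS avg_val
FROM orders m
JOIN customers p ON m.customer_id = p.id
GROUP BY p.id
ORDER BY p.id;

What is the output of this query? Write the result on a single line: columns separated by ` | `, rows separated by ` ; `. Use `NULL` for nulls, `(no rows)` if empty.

Join each orders row to its customers via customer_id.
Group joined rows by customers.id; compute ROUND(AVG(m.qty), 2) per group.
  1: ids {11} → ROUND(AVG(m.qty), 2)=6
  4: ids {5} → ROUND(AVG(m.qty), 2)=9
  9: ids {7, 14} → ROUND(AVG(m.qty), 2)=7.5
  10: ids {15, 26} → ROUND(AVG(m.qty), 2)=6
  14: ids {4, 8, 16} → ROUND(AVG(m.qty), 2)=8.33

Seoul | 6 ; Edinburgh | 9 ; Lima | 7.5 ; Porto | 6 ; Lima | 8.33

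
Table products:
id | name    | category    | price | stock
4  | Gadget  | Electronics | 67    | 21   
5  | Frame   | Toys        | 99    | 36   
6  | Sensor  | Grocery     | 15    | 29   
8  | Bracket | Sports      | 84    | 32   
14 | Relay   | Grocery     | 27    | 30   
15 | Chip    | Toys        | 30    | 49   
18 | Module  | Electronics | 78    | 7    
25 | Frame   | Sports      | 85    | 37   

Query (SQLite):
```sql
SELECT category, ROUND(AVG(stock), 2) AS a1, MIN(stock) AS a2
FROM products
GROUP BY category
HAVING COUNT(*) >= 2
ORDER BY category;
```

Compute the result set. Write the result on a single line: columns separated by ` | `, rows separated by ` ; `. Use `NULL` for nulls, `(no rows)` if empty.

Electronics | 14 | 7 ; Grocery | 29.5 | 29 ; Sports | 34.5 | 32 ; Toys | 42.5 | 36

Group products by category.
Per group compute: ROUND(AVG(stock), 2), MIN(stock).
HAVING: drop groups with fewer than 2 rows.
  Electronics: ids {4, 18} → ROUND(AVG(stock), 2)=14, MIN(stock)=7
  Grocery: ids {6, 14} → ROUND(AVG(stock), 2)=29.5, MIN(stock)=29
  Sports: ids {8, 25} → ROUND(AVG(stock), 2)=34.5, MIN(stock)=32
  Toys: ids {5, 15} → ROUND(AVG(stock), 2)=42.5, MIN(stock)=36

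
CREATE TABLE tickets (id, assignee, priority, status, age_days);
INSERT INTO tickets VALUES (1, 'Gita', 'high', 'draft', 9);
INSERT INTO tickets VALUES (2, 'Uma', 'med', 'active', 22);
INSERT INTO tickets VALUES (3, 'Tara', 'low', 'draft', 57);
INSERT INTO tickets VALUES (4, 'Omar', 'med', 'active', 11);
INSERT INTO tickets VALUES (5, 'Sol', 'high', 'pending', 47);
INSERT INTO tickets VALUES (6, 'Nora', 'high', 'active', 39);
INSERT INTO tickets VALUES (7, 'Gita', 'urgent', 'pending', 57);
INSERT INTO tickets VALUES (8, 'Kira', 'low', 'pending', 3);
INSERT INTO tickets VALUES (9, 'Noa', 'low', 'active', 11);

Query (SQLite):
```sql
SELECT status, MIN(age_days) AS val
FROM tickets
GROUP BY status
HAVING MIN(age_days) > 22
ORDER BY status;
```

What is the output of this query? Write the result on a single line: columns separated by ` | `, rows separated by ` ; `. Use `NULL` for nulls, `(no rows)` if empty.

Partition tickets by status; compute MIN(age_days) within each group.
HAVING: keep groups where MIN(age_days) > 22.
  active: ids {2, 4, 6, 9} → MIN(age_days)=11
  draft: ids {1, 3} → MIN(age_days)=9
  pending: ids {5, 7, 8} → MIN(age_days)=3

(no rows)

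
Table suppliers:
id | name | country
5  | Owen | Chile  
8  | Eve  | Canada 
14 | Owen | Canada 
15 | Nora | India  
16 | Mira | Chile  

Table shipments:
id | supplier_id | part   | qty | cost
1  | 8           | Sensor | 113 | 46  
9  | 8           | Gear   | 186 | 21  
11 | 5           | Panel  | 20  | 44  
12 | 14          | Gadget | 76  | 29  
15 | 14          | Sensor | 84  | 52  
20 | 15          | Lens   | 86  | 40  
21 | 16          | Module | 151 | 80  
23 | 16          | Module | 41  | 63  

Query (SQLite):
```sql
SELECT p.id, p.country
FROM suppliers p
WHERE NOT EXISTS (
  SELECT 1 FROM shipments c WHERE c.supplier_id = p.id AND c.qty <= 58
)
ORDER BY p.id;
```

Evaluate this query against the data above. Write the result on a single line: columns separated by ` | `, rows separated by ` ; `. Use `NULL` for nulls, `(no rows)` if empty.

8 | Canada ; 14 | Canada ; 15 | India

For each suppliers row, check whether any shipments with matching supplier_id has qty <= 58.
Keep rows where that is false.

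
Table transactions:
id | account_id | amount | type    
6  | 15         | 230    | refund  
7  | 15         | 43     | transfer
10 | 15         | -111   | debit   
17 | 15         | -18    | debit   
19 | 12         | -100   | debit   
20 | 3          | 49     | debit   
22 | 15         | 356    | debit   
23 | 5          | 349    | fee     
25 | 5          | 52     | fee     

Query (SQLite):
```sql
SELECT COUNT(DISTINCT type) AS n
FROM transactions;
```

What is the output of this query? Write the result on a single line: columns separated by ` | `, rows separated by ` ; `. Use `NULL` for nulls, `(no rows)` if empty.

4

Count distinct non-NULL type values.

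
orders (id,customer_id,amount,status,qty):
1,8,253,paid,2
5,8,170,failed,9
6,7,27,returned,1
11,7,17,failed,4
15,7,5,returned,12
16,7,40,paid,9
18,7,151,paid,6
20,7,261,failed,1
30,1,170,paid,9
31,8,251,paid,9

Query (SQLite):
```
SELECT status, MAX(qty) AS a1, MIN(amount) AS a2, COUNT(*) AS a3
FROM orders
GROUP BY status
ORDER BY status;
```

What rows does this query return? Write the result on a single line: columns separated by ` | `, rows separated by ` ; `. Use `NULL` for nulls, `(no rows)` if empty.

failed | 9 | 17 | 3 ; paid | 9 | 40 | 5 ; returned | 12 | 5 | 2

Group orders by status.
Per group compute: MAX(qty), MIN(amount), COUNT(*).
  failed: ids {5, 11, 20} → MAX(qty)=9, MIN(amount)=17, COUNT(*)=3
  paid: ids {1, 16, 18, 30, 31} → MAX(qty)=9, MIN(amount)=40, COUNT(*)=5
  returned: ids {6, 15} → MAX(qty)=12, MIN(amount)=5, COUNT(*)=2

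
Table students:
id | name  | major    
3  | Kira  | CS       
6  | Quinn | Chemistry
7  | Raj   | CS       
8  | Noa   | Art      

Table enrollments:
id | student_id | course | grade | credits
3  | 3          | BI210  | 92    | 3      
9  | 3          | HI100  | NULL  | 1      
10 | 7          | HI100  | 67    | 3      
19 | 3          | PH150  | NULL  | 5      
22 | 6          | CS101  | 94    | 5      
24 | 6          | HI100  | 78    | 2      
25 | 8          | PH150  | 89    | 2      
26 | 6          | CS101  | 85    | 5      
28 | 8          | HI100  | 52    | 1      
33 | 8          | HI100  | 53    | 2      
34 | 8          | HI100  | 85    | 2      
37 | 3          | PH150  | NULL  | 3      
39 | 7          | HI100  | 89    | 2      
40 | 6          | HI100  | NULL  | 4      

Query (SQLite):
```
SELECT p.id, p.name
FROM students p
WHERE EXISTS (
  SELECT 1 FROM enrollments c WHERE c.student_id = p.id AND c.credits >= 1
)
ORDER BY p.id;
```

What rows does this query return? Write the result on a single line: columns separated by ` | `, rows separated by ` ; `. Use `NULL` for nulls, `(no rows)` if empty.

3 | Kira ; 6 | Quinn ; 7 | Raj ; 8 | Noa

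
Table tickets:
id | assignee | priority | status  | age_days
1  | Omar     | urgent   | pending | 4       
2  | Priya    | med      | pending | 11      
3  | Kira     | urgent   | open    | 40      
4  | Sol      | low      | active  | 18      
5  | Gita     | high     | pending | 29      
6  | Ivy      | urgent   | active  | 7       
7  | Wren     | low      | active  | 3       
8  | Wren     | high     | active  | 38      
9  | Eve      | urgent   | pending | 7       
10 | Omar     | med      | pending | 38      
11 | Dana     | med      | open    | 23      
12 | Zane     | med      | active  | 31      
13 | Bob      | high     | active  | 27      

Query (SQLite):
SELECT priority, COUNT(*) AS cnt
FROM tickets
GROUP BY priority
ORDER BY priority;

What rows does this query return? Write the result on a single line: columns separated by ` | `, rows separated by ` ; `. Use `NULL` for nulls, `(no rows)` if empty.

Partition tickets by priority; compute COUNT(*) within each group.
  high: ids {5, 8, 13} → COUNT(*)=3
  low: ids {4, 7} → COUNT(*)=2
  med: ids {2, 10, 11, 12} → COUNT(*)=4
  urgent: ids {1, 3, 6, 9} → COUNT(*)=4

high | 3 ; low | 2 ; med | 4 ; urgent | 4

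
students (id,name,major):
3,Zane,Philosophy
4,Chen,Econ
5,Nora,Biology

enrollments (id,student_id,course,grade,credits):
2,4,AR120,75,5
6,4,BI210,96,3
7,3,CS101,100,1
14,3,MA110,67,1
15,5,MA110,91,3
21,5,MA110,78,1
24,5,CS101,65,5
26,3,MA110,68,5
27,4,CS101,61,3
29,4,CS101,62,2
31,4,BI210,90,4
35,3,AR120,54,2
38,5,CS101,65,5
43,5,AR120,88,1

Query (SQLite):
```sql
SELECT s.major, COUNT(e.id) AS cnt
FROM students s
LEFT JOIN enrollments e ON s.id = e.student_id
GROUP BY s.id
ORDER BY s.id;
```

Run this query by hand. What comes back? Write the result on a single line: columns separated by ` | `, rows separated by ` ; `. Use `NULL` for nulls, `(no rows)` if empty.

LEFT JOIN keeps every students row; unmatched ones get NULL for enrollments columns.
Group by students.id and compute COUNT(e.id). COUNT(col) of an all-NULL group is 0.
  3: ids {7, 14, 26, 35} → COUNT(e.id)=4
  4: ids {2, 6, 27, 29, 31} → COUNT(e.id)=5
  5: ids {15, 21, 24, 38, 43} → COUNT(e.id)=5

Philosophy | 4 ; Econ | 5 ; Biology | 5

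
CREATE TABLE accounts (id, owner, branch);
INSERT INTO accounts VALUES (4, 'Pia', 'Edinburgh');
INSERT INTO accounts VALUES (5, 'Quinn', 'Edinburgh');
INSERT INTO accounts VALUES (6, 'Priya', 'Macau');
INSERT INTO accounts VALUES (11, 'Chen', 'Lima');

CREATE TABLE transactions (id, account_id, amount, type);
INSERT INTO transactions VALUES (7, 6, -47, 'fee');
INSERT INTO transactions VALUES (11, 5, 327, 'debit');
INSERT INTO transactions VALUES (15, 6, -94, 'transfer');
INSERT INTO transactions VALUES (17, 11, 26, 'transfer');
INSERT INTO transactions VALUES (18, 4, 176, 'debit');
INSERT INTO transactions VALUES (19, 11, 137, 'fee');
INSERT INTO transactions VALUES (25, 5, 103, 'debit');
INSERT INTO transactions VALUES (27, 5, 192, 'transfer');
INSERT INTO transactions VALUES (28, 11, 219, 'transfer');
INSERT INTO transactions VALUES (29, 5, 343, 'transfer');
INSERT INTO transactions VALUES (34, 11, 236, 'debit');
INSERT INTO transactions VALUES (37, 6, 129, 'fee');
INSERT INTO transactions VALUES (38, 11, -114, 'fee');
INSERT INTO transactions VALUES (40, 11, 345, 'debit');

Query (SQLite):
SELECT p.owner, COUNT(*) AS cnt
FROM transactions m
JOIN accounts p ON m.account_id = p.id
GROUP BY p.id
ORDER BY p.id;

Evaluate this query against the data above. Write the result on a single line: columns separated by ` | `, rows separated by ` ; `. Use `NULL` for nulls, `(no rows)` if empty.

Pia | 1 ; Quinn | 4 ; Priya | 3 ; Chen | 6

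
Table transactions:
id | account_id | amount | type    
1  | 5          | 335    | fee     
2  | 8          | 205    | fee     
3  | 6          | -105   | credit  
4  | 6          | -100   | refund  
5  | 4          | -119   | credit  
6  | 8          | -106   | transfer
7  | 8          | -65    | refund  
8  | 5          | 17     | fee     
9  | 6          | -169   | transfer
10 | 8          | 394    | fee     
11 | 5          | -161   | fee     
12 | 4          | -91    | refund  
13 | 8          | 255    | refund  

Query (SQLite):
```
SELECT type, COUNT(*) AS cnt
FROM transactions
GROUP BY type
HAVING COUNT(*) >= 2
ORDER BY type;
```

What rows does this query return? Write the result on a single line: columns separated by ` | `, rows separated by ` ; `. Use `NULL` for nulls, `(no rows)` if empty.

credit | 2 ; fee | 5 ; refund | 4 ; transfer | 2

Partition transactions by type; compute COUNT(*) within each group.
HAVING: keep groups with count ≥ 2.
  credit: ids {3, 5} → COUNT(*)=2
  fee: ids {1, 2, 8, 10, 11} → COUNT(*)=5
  refund: ids {4, 7, 12, 13} → COUNT(*)=4
  transfer: ids {6, 9} → COUNT(*)=2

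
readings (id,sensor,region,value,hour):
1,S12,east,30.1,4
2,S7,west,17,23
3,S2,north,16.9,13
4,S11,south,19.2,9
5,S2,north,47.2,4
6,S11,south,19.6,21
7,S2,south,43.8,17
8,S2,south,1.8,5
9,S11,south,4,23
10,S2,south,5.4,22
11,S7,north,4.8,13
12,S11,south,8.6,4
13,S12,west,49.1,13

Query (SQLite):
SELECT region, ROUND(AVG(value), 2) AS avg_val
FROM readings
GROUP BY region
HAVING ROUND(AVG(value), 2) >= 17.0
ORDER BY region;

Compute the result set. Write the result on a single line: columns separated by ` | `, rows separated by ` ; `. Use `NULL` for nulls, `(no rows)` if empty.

east | 30.1 ; north | 22.97 ; west | 33.05

Partition readings by region; compute ROUND(AVG(value), 2) within each group.
HAVING: keep groups where ROUND(AVG(value), 2) >= 17.0.
  east: ids {1} → ROUND(AVG(value), 2)=30.1
  north: ids {3, 5, 11} → ROUND(AVG(value), 2)=22.97
  south: ids {4, 6, 7, 8, 9, 10, 12} → ROUND(AVG(value), 2)=14.63
  west: ids {2, 13} → ROUND(AVG(value), 2)=33.05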